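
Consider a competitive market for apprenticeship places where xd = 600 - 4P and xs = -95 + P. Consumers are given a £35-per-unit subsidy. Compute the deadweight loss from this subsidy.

Pre-subsidy: 600 - 4P = -95 + P gives P* = 139, x* = 44.
With the rebate, buyers effectively pay Pb = Ps − 35, where Ps is the price sellers receive.
Demand in terms of Ps becomes xd = 600 − 4(Ps − 35) = 740 - 4Ps. Setting this equal to supply: 740 - 4Ps = -95 + Ps, so Ps = 167.
Buyers pay Pb = 167 − 35 = 132; x' = -95 + 1·167 = 72.
The subsidy expands output by 72 − 44 = 28 past the efficient level; on those units the gap between marginal cost and willingness to pay runs from 0 up to 35.
DWL = ½ × 35 × 28 = 490.

Deadweight loss = £490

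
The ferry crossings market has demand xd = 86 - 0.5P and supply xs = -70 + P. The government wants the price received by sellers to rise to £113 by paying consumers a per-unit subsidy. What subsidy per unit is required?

At a seller price of 113, quantity supplied is -70 + 1·113 = 43.
Buyers absorb 43 only when they pay Pb with 86 − 0.5·Pb = 43, i.e. Pb = 86.
s = Ps − Pb = 113 − 86 = 27.

Required subsidy s = £27 per unit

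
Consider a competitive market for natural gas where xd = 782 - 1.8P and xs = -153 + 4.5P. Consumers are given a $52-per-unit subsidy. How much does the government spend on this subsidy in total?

Pre-subsidy: 782 - 1.8P = -153 + 4.5P gives P* = 9350/63, x* = 3604/7.
With the rebate, buyers effectively pay Pb = Ps − 52, where Ps is the price sellers receive.
Demand in terms of Ps becomes xd = 782 − 1.8(Ps − 52) = 875.6 - 1.8Ps. Setting this equal to supply: 875.6 - 1.8Ps = -153 + 4.5Ps, so Ps = 10286/63.
Buyers pay Pb = 10286/63 − 52 = 7010/63; x' = -153 + 4.5·(10286/63) = 4072/7.
Government outlay = subsidy × quantity = 52 × 4072/7 = 211744/7.

Government cost = 211744/7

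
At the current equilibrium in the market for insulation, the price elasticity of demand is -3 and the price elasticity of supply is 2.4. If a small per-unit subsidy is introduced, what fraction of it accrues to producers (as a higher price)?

For a small subsidy around the equilibrium, the benefit split depends on the relative slopes, which at a point are proportional to the elasticities.
Buyer share = εs/(εs + |εd|) = 2.4/(2.4 + 3) = 4/9; seller share = |εd|/(εs + |εd|) = 5/9.
So producers capture 5/9 of the subsidy.

Producer share = 5/9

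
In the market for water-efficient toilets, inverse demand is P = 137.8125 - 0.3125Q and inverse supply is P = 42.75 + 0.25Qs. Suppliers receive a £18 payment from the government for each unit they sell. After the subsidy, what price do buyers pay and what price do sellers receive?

Pre-subsidy: 137.8125 - 0.3125Q = 42.75 + 0.25Q gives Q* = 169 and P* = 85.
With the subsidy, sellers receive Ps = Pb + 18 for each unit, where Pb is the price buyers pay.
On the curves, Pb = 137.8125 - 0.3125Q and Ps = 42.75 + 0.25Q; the wedge Ps − Pb = 18 gives 42.75 + 0.25Q − (137.8125 - 0.3125Q) = 18, so Q' = 201.
Then Pb = 137.8125 − 0.3125·201 = 75 and Ps = 42.75 + 0.25·201 = 93.

Buyers pay £75; sellers receive £93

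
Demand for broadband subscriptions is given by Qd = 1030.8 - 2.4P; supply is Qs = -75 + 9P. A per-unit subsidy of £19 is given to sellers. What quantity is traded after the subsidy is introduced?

Q' = 834

Pre-subsidy: 1030.8 - 2.4P = -75 + 9P gives P* = 97, Q* = 798.
With the subsidy, sellers receive Ps = Pb + 19 for each unit, where Pb is the price buyers pay.
Supply in terms of Pb becomes Qs = -75 + 9(Pb + 19) = 96 + 9Pb. Setting this equal to demand: 1030.8 - 2.4Pb = 96 + 9Pb, so Pb = 82.
Sellers receive Ps = 82 + 19 = 101; Q' = 1030.8 − 2.4·82 = 834.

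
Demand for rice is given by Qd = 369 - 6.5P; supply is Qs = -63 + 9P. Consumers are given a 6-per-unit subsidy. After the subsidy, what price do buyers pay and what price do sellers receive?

Pre-subsidy: 369 - 6.5P = -63 + 9P gives P* = 864/31, Q* = 5823/31.
With the rebate, buyers effectively pay Pb = Ps − 6, where Ps is the price sellers receive.
Demand in terms of Ps becomes Qd = 369 − 6.5(Ps − 6) = 408 - 6.5Ps. Setting this equal to supply: 408 - 6.5Ps = -63 + 9Ps, so Ps = 942/31.
Buyers pay Pb = 942/31 − 6 = 756/31; Q' = -63 + 9·(942/31) = 6525/31.

Buyers pay 756/31; sellers receive 942/31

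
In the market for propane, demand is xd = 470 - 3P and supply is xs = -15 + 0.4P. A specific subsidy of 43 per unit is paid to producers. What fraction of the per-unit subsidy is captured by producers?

Pre-subsidy: 470 - 3P = -15 + 0.4P gives P* = 2425/17, x* = 715/17.
With the subsidy, sellers receive Ps = Pb + 43 for each unit, where Pb is the price buyers pay.
Supply in terms of Pb becomes xs = -15 + 0.4(Pb + 43) = 2.2 + 0.4Pb. Setting this equal to demand: 470 - 3Pb = 2.2 + 0.4Pb, so Pb = 2339/17.
Sellers receive Ps = 2339/17 + 43 = 3070/17; x' = 470 − 3·(2339/17) = 973/17.
Buyers' price falls by P* − Pb = 2425/17 − 2339/17 = 86/17; sellers' price rises by Ps − P* = 3070/17 − 2425/17 = 645/17.
So producers capture (645/17)/43 = 15/17 of each unit of subsidy.

Producer share = 15/17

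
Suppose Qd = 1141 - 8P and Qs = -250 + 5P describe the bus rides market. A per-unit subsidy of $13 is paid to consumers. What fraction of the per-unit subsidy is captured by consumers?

Consumer share = 5/13

Pre-subsidy: 1141 - 8P = -250 + 5P gives P* = 107, Q* = 285.
With the rebate, buyers effectively pay Pb = Ps − 13, where Ps is the price sellers receive.
Demand in terms of Ps becomes Qd = 1141 − 8(Ps − 13) = 1245 - 8Ps. Setting this equal to supply: 1245 - 8Ps = -250 + 5Ps, so Ps = 115.
Buyers pay Pb = 115 − 13 = 102; Q' = -250 + 5·115 = 325.
Buyers' price falls by P* − Pb = 107 − 102 = 5; sellers' price rises by Ps − P* = 115 − 107 = 8.
So consumers capture 5/13 = 5/13 of each unit of subsidy.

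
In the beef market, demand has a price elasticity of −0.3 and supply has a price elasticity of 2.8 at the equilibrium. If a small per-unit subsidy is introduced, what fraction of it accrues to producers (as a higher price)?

Producer share = 3/31

For a small subsidy around the equilibrium, the benefit split depends on the relative slopes, which at a point are proportional to the elasticities.
Buyer share = εs/(εs + |εd|) = 2.8/(2.8 + 0.3) = 28/31; seller share = |εd|/(εs + |εd|) = 3/31.
So producers capture 3/31 of the subsidy.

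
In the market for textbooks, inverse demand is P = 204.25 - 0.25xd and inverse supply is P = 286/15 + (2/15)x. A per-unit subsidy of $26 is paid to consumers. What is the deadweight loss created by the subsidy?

Pre-subsidy: 204.25 - 0.25x = 286/15 + (2/15)x gives x* = 11111/23 and P* = 1920/23.
With the rebate, buyers effectively pay Pb = Ps − 26, where Ps is the price sellers receive.
On the curves, Pb = 204.25 - 0.25x and Ps = 286/15 + (2/15)x; the wedge Ps − Pb = 26 gives 286/15 + (2/15)x − (204.25 - 0.25x) = 26, so x' = 12671/23.
Then Pb = 204.25 − 0.25·(12671/23) = 1530/23 and Ps = 286/15 + (2/15)·(12671/23) = 2128/23.
The subsidy expands output by 12671/23 − 11111/23 = 1560/23 past the efficient level; on those units the gap between marginal cost and willingness to pay runs from 0 up to 26.
DWL = ½ × 26 × 1560/23 = 20280/23.

Deadweight loss = 20280/23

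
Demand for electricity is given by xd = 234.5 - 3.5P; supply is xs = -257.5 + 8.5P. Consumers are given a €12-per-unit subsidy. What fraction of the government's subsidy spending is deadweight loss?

DWL / government spending = 17/138

Pre-subsidy: 234.5 - 3.5P = -257.5 + 8.5P gives P* = 41, x* = 91.
With the rebate, buyers effectively pay Pb = Ps − 12, where Ps is the price sellers receive.
Demand in terms of Ps becomes xd = 234.5 − 3.5(Ps − 12) = 276.5 - 3.5Ps. Setting this equal to supply: 276.5 - 3.5Ps = -257.5 + 8.5Ps, so Ps = 44.5.
Buyers pay Pb = 44.5 − 12 = 32.5; x' = -257.5 + 8.5·44.5 = 120.75.
ΔCS = ½(91 + 120.75)(41 − 32.5) = 899.9375; ΔPS = ½(91 + 120.75)(44.5 − 41) = 370.5625.
Government spending = 12 × 120.75 = 1449.
DWL = ½ × 12 × (120.75 − 91) = 178.5; fraction = 178.5 / 1449 = 17/138.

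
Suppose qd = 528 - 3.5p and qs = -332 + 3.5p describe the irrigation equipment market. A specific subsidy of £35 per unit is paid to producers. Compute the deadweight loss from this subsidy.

Deadweight loss = £1071.875

Pre-subsidy: 528 - 3.5p = -332 + 3.5p gives p* = 860/7, q* = 98.
With the subsidy, sellers receive ps = pb + 35 for each unit, where pb is the price buyers pay.
Supply in terms of pb becomes qs = -332 + 3.5(pb + 35) = -209.5 + 3.5pb. Setting this equal to demand: 528 - 3.5pb = -209.5 + 3.5pb, so pb = 1475/14.
Sellers receive ps = 1475/14 + 35 = 1965/14; q' = 528 − 3.5·(1475/14) = 159.25.
The subsidy expands output by 159.25 − 98 = 61.25 past the efficient level; on those units the gap between marginal cost and willingness to pay runs from 0 up to 35.
DWL = ½ × 35 × 61.25 = 1071.875.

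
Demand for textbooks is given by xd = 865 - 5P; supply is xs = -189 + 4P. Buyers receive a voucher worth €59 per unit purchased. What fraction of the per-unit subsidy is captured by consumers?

Consumer share = 4/9

Pre-subsidy: 865 - 5P = -189 + 4P gives P* = 1054/9, x* = 2515/9.
With the rebate, buyers effectively pay Pb = Ps − 59, where Ps is the price sellers receive.
Demand in terms of Ps becomes xd = 865 − 5(Ps − 59) = 1160 - 5Ps. Setting this equal to supply: 1160 - 5Ps = -189 + 4Ps, so Ps = 1349/9.
Buyers pay Pb = 1349/9 − 59 = 818/9; x' = -189 + 4·(1349/9) = 3695/9.
Buyers' price falls by P* − Pb = 1054/9 − 818/9 = 236/9; sellers' price rises by Ps − P* = 1349/9 − 1054/9 = 295/9.
So consumers capture (236/9)/59 = 4/9 of each unit of subsidy.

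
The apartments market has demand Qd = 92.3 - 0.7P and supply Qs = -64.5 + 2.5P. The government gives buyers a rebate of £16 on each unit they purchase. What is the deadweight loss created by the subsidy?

Deadweight loss = £70

Pre-subsidy: 92.3 - 0.7P = -64.5 + 2.5P gives P* = 49, Q* = 58.
With the rebate, buyers effectively pay Pb = Ps − 16, where Ps is the price sellers receive.
Demand in terms of Ps becomes Qd = 92.3 − 0.7(Ps − 16) = 103.5 - 0.7Ps. Setting this equal to supply: 103.5 - 0.7Ps = -64.5 + 2.5Ps, so Ps = 52.5.
Buyers pay Pb = 52.5 − 16 = 36.5; Q' = -64.5 + 2.5·52.5 = 66.75.
The subsidy expands output by 66.75 − 58 = 8.75 past the efficient level; on those units the gap between marginal cost and willingness to pay runs from 0 up to 16.
DWL = ½ × 16 × 8.75 = 70.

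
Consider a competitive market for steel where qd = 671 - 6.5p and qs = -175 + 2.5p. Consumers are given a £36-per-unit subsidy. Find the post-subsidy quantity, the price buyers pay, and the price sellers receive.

q' = 125; buyers pay £84; sellers receive £120

Pre-subsidy: 671 - 6.5p = -175 + 2.5p gives p* = 94, q* = 60.
With the rebate, buyers effectively pay pb = ps − 36, where ps is the price sellers receive.
Demand in terms of ps becomes qd = 671 − 6.5(ps − 36) = 905 - 6.5ps. Setting this equal to supply: 905 - 6.5ps = -175 + 2.5ps, so ps = 120.
Buyers pay pb = 120 − 36 = 84; q' = -175 + 2.5·120 = 125.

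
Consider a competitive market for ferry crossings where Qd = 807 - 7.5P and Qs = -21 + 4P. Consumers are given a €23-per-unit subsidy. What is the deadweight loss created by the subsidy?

Pre-subsidy: 807 - 7.5P = -21 + 4P gives P* = 72, Q* = 267.
With the rebate, buyers effectively pay Pb = Ps − 23, where Ps is the price sellers receive.
Demand in terms of Ps becomes Qd = 807 − 7.5(Ps − 23) = 979.5 - 7.5Ps. Setting this equal to supply: 979.5 - 7.5Ps = -21 + 4Ps, so Ps = 87.
Buyers pay Pb = 87 − 23 = 64; Q' = -21 + 4·87 = 327.
The subsidy expands output by 327 − 267 = 60 past the efficient level; on those units the gap between marginal cost and willingness to pay runs from 0 up to 23.
DWL = ½ × 23 × 60 = 690.

Deadweight loss = €690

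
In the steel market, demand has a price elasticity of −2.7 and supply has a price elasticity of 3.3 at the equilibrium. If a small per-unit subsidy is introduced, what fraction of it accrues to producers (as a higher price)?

Producer share = 0.45

For a small subsidy around the equilibrium, the benefit split depends on the relative slopes, which at a point are proportional to the elasticities.
Buyer share = εs/(εs + |εd|) = 3.3/(3.3 + 2.7) = 0.55; seller share = |εd|/(εs + |εd|) = 0.45.
So producers capture 0.45 of the subsidy.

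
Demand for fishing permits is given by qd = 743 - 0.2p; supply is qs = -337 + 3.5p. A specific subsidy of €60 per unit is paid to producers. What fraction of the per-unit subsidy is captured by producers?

Producer share = 2/37

Pre-subsidy: 743 - 0.2p = -337 + 3.5p gives p* = 10800/37, q* = 25331/37.
With the subsidy, sellers receive ps = pb + 60 for each unit, where pb is the price buyers pay.
Supply in terms of pb becomes qs = -337 + 3.5(pb + 60) = -127 + 3.5pb. Setting this equal to demand: 743 - 0.2pb = -127 + 3.5pb, so pb = 8700/37.
Sellers receive ps = 8700/37 + 60 = 10920/37; q' = 743 − 0.2·(8700/37) = 25751/37.
Buyers' price falls by p* − pb = 10800/37 − 8700/37 = 2100/37; sellers' price rises by ps − p* = 10920/37 − 10800/37 = 120/37.
So producers capture (120/37)/60 = 2/37 of each unit of subsidy.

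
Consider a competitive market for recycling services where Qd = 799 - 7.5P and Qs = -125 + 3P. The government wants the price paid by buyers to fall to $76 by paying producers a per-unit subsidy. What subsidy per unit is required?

At a buyer price of 76, quantity demanded is 799 − 7.5·76 = 229.
Sellers supply 229 only when they receive Ps with -125 + 3·Ps = 229, i.e. Ps = 118.
s = Ps − Pb = 118 − 76 = 42.

Required subsidy s = $42 per unit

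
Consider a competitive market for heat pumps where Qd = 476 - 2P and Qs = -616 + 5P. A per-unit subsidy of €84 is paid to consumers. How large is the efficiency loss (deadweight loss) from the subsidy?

Pre-subsidy: 476 - 2P = -616 + 5P gives P* = 156, Q* = 164.
With the rebate, buyers effectively pay Pb = Ps − 84, where Ps is the price sellers receive.
Demand in terms of Ps becomes Qd = 476 − 2(Ps − 84) = 644 - 2Ps. Setting this equal to supply: 644 - 2Ps = -616 + 5Ps, so Ps = 180.
Buyers pay Pb = 180 − 84 = 96; Q' = -616 + 5·180 = 284.
The subsidy expands output by 284 − 164 = 120 past the efficient level; on those units the gap between marginal cost and willingness to pay runs from 0 up to 84.
DWL = ½ × 84 × 120 = 5040.

Deadweight loss = €5040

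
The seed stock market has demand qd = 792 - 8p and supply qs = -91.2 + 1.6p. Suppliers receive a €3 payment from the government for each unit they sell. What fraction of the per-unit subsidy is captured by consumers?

Pre-subsidy: 792 - 8p = -91.2 + 1.6p gives p* = 92, q* = 56.
With the subsidy, sellers receive ps = pb + 3 for each unit, where pb is the price buyers pay.
Supply in terms of pb becomes qs = -91.2 + 1.6(pb + 3) = -86.4 + 1.6pb. Setting this equal to demand: 792 - 8pb = -86.4 + 1.6pb, so pb = 91.5.
Sellers receive ps = 91.5 + 3 = 94.5; q' = 792 − 8·91.5 = 60.
Buyers' price falls by p* − pb = 92 − 91.5 = 0.5; sellers' price rises by ps − p* = 94.5 − 92 = 2.5.
So consumers capture 0.5/3 = 1/6 of each unit of subsidy.

Consumer share = 1/6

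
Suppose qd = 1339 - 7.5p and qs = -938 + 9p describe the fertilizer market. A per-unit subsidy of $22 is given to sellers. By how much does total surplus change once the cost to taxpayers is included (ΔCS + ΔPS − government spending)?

Pre-subsidy: 1339 - 7.5p = -938 + 9p gives p* = 138, q* = 304.
With the subsidy, sellers receive ps = pb + 22 for each unit, where pb is the price buyers pay.
Supply in terms of pb becomes qs = -938 + 9(pb + 22) = -740 + 9pb. Setting this equal to demand: 1339 - 7.5pb = -740 + 9pb, so pb = 126.
Sellers receive ps = 126 + 22 = 148; q' = 1339 − 7.5·126 = 394.
ΔCS = ½(304 + 394)(138 − 126) = 4188; ΔPS = ½(304 + 394)(148 − 138) = 3490.
Government spending = 22 × 394 = 8668.
Net change = 4188 + 3490 − 8668 = -990. The loss equals the DWL triangle ½·22·90.

Net change in total surplus = -$990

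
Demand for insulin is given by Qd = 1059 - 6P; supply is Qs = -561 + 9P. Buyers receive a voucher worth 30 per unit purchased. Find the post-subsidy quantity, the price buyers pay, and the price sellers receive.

Pre-subsidy: 1059 - 6P = -561 + 9P gives P* = 108, Q* = 411.
With the rebate, buyers effectively pay Pb = Ps − 30, where Ps is the price sellers receive.
Demand in terms of Ps becomes Qd = 1059 − 6(Ps − 30) = 1239 - 6Ps. Setting this equal to supply: 1239 - 6Ps = -561 + 9Ps, so Ps = 120.
Buyers pay Pb = 120 − 30 = 90; Q' = -561 + 9·120 = 519.

Q' = 519; buyers pay 90; sellers receive 120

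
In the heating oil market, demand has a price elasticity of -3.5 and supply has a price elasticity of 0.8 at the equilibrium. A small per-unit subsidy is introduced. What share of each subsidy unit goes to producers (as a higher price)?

For a small subsidy around the equilibrium, the benefit split depends on the relative slopes, which at a point are proportional to the elasticities.
Buyer share = εs/(εs + |εd|) = 0.8/(0.8 + 3.5) = 8/43; seller share = |εd|/(εs + |εd|) = 35/43.
So producers capture 35/43 of the subsidy.

Producer share = 35/43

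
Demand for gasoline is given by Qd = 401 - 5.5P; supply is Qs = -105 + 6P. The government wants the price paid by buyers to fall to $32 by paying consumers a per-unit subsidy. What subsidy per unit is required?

At a buyer price of 32, quantity demanded is 401 − 5.5·32 = 225.
Sellers supply 225 only when they receive Ps with -105 + 6·Ps = 225, i.e. Ps = 55.
s = Ps − Pb = 55 − 32 = 23.

Required subsidy s = $23 per unit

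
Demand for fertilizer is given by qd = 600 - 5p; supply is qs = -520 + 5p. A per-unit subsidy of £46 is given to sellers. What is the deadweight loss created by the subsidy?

Deadweight loss = £2645

Pre-subsidy: 600 - 5p = -520 + 5p gives p* = 112, q* = 40.
With the subsidy, sellers receive ps = pb + 46 for each unit, where pb is the price buyers pay.
Supply in terms of pb becomes qs = -520 + 5(pb + 46) = -290 + 5pb. Setting this equal to demand: 600 - 5pb = -290 + 5pb, so pb = 89.
Sellers receive ps = 89 + 46 = 135; q' = 600 − 5·89 = 155.
The subsidy expands output by 155 − 40 = 115 past the efficient level; on those units the gap between marginal cost and willingness to pay runs from 0 up to 46.
DWL = ½ × 46 × 115 = 2645.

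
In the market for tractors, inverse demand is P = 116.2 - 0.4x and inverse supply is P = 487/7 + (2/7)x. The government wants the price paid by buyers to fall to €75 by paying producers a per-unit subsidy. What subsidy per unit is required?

At a buyer price of 75, quantity demanded is 290.5 − 2.5·75 = 103.
Sellers supply 103 only when they receive Ps = 487/7 + (2/7)·103 = 99.
s = Ps − Pb = 99 − 75 = 24.

Required subsidy s = €24 per unit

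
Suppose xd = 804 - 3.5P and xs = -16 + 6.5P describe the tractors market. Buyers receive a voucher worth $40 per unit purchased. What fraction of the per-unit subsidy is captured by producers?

Producer share = 0.35

Pre-subsidy: 804 - 3.5P = -16 + 6.5P gives P* = 82, x* = 517.
With the rebate, buyers effectively pay Pb = Ps − 40, where Ps is the price sellers receive.
Demand in terms of Ps becomes xd = 804 − 3.5(Ps − 40) = 944 - 3.5Ps. Setting this equal to supply: 944 - 3.5Ps = -16 + 6.5Ps, so Ps = 96.
Buyers pay Pb = 96 − 40 = 56; x' = -16 + 6.5·96 = 608.
Buyers' price falls by P* − Pb = 82 − 56 = 26; sellers' price rises by Ps − P* = 96 − 82 = 14.
So producers capture 14/40 = 0.35 of each unit of subsidy.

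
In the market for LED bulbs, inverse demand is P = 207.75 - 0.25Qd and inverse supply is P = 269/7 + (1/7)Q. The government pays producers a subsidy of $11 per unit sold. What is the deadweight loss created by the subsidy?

Pre-subsidy: 207.75 - 0.25Q = 269/7 + (1/7)Q gives Q* = 431 and P* = 100.
With the subsidy, sellers receive Ps = Pb + 11 for each unit, where Pb is the price buyers pay.
On the curves, Pb = 207.75 - 0.25Q and Ps = 269/7 + (1/7)Q; the wedge Ps − Pb = 11 gives 269/7 + (1/7)Q − (207.75 - 0.25Q) = 11, so Q' = 459.
Then Pb = 207.75 − 0.25·459 = 93 and Ps = 269/7 + (1/7)·459 = 104.
The subsidy expands output by 459 − 431 = 28 past the efficient level; on those units the gap between marginal cost and willingness to pay runs from 0 up to 11.
DWL = ½ × 11 × 28 = 154.

Deadweight loss = $154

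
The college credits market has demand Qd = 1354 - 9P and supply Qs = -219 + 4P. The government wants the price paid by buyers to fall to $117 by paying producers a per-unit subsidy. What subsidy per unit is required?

At a buyer price of 117, quantity demanded is 1354 − 9·117 = 301.
Sellers supply 301 only when they receive Ps with -219 + 4·Ps = 301, i.e. Ps = 130.
s = Ps − Pb = 130 − 117 = 13.

Required subsidy s = $13 per unit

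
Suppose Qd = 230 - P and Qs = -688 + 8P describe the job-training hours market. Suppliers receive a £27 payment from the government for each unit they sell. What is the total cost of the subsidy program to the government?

Pre-subsidy: 230 - P = -688 + 8P gives P* = 102, Q* = 128.
With the subsidy, sellers receive Ps = Pb + 27 for each unit, where Pb is the price buyers pay.
Supply in terms of Pb becomes Qs = -688 + 8(Pb + 27) = -472 + 8Pb. Setting this equal to demand: 230 - Pb = -472 + 8Pb, so Pb = 78.
Sellers receive Ps = 78 + 27 = 105; Q' = 230 − 1·78 = 152.
Government outlay = subsidy × quantity = 27 × 152 = 4104.

Government cost = £4104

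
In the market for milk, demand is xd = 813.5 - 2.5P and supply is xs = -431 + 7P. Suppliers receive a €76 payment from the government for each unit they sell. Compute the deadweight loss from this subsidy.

Pre-subsidy: 813.5 - 2.5P = -431 + 7P gives P* = 131, x* = 486.
With the subsidy, sellers receive Ps = Pb + 76 for each unit, where Pb is the price buyers pay.
Supply in terms of Pb becomes xs = -431 + 7(Pb + 76) = 101 + 7Pb. Setting this equal to demand: 813.5 - 2.5Pb = 101 + 7Pb, so Pb = 75.
Sellers receive Ps = 75 + 76 = 151; x' = 813.5 − 2.5·75 = 626.
The subsidy expands output by 626 − 486 = 140 past the efficient level; on those units the gap between marginal cost and willingness to pay runs from 0 up to 76.
DWL = ½ × 76 × 140 = 5320.

Deadweight loss = €5320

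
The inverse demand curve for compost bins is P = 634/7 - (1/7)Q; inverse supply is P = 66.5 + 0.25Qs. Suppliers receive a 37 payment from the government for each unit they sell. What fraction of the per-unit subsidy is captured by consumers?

Pre-subsidy: 634/7 - (1/7)Q = 66.5 + 0.25Q gives Q* = 674/11 and P* = 900/11.
With the subsidy, sellers receive Ps = Pb + 37 for each unit, where Pb is the price buyers pay.
On the curves, Pb = 634/7 - (1/7)Q and Ps = 66.5 + 0.25Q; the wedge Ps − Pb = 37 gives 66.5 + 0.25Q − (634/7 - (1/7)Q) = 37, so Q' = 1710/11.
Then Pb = 634/7 − (1/7)·(1710/11) = 752/11 and Ps = 66.5 + 0.25·(1710/11) = 1159/11.
Buyers' price falls by P* − Pb = 900/11 − 752/11 = 148/11; sellers' price rises by Ps − P* = 1159/11 − 900/11 = 259/11.
So consumers capture (148/11)/37 = 4/11 of each unit of subsidy.

Consumer share = 4/11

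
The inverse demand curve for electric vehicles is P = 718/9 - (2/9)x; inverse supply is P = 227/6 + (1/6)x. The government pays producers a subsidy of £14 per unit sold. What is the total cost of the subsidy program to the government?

Government cost = £2014

Pre-subsidy: 718/9 - (2/9)x = 227/6 + (1/6)x gives x* = 755/7 and P* = 1172/21.
With the subsidy, sellers receive Ps = Pb + 14 for each unit, where Pb is the price buyers pay.
On the curves, Pb = 718/9 - (2/9)x and Ps = 227/6 + (1/6)x; the wedge Ps − Pb = 14 gives 227/6 + (1/6)x − (718/9 - (2/9)x) = 14, so x' = 1007/7.
Then Pb = 718/9 − (2/9)·(1007/7) = 1004/21 and Ps = 227/6 + (1/6)·(1007/7) = 1298/21.
Government outlay = subsidy × quantity = 14 × 1007/7 = 2014.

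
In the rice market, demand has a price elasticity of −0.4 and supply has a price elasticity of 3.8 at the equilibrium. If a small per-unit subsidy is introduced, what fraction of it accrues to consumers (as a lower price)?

For a small subsidy around the equilibrium, the benefit split depends on the relative slopes, which at a point are proportional to the elasticities.
Buyer share = εs/(εs + |εd|) = 3.8/(3.8 + 0.4) = 19/21; seller share = |εd|/(εs + |εd|) = 2/21.

Consumer share = 19/21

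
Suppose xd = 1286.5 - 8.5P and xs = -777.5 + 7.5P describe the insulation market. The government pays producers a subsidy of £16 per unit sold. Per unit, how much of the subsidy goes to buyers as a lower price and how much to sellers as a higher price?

Pre-subsidy: 1286.5 - 8.5P = -777.5 + 7.5P gives P* = 129, x* = 190.
With the subsidy, sellers receive Ps = Pb + 16 for each unit, where Pb is the price buyers pay.
Supply in terms of Pb becomes xs = -777.5 + 7.5(Pb + 16) = -657.5 + 7.5Pb. Setting this equal to demand: 1286.5 - 8.5Pb = -657.5 + 7.5Pb, so Pb = 121.5.
Sellers receive Ps = 121.5 + 16 = 137.5; x' = 1286.5 − 8.5·121.5 = 253.75.
Buyers' price falls by P* − Pb = 129 − 121.5 = 7.5; sellers' price rises by Ps − P* = 137.5 − 129 = 8.5.

Buyers gain £7.5 per unit; sellers gain £8.5 per unit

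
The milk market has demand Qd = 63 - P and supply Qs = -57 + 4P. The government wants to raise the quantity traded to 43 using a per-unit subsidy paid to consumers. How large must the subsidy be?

Required subsidy s = 5 per unit

At Q = 43, invert demand for the buyer price: Pb = (63 − 43)/1 = 20; invert supply for the seller price: Ps = (43 − (-57))/4 = 25.
The subsidy must fill the gap: s = Ps − Pb = 25 − 20 = 5.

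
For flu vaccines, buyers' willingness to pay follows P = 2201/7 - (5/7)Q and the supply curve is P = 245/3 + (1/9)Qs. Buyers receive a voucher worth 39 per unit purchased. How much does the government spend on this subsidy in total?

Government cost = 12840.75

Pre-subsidy: 2201/7 - (5/7)Q = 245/3 + (1/9)Q gives Q* = 282 and P* = 113.
With the rebate, buyers effectively pay Pb = Ps − 39, where Ps is the price sellers receive.
On the curves, Pb = 2201/7 - (5/7)Q and Ps = 245/3 + (1/9)Q; the wedge Ps − Pb = 39 gives 245/3 + (1/9)Q − (2201/7 - (5/7)Q) = 39, so Q' = 329.25.
Then Pb = 2201/7 − (5/7)·329.25 = 79.25 and Ps = 245/3 + (1/9)·329.25 = 118.25.
Government outlay = subsidy × quantity = 39 × 329.25 = 12840.75.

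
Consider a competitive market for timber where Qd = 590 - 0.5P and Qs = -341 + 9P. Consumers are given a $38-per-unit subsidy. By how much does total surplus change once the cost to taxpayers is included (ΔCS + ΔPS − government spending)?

Pre-subsidy: 590 - 0.5P = -341 + 9P gives P* = 98, Q* = 541.
With the rebate, buyers effectively pay Pb = Ps − 38, where Ps is the price sellers receive.
Demand in terms of Ps becomes Qd = 590 − 0.5(Ps − 38) = 609 - 0.5Ps. Setting this equal to supply: 609 - 0.5Ps = -341 + 9Ps, so Ps = 100.
Buyers pay Pb = 100 − 38 = 62; Q' = -341 + 9·100 = 559.
ΔCS = ½(541 + 559)(98 − 62) = 19800; ΔPS = ½(541 + 559)(100 − 98) = 1100.
Government spending = 38 × 559 = 21242.
Net change = 19800 + 1100 − 21242 = -342. The loss equals the DWL triangle ½·38·18.

Net change in total surplus = -$342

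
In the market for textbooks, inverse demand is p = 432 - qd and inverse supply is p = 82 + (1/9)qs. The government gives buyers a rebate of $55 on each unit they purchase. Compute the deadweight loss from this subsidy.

Pre-subsidy: 432 - q = 82 + (1/9)q gives q* = 315 and p* = 117.
With the rebate, buyers effectively pay pb = ps − 55, where ps is the price sellers receive.
On the curves, pb = 432 - q and ps = 82 + (1/9)q; the wedge ps − pb = 55 gives 82 + (1/9)q − (432 - q) = 55, so q' = 364.5.
Then pb = 432 − 1·364.5 = 67.5 and ps = 82 + (1/9)·364.5 = 122.5.
The subsidy expands output by 364.5 − 315 = 49.5 past the efficient level; on those units the gap between marginal cost and willingness to pay runs from 0 up to 55.
DWL = ½ × 55 × 49.5 = 1361.25.

Deadweight loss = $1361.25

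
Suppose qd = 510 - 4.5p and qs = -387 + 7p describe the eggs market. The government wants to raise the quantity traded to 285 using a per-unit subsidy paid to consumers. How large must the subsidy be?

Required subsidy s = 46 per unit

At q = 285, invert demand for the buyer price: pb = (510 − 285)/4.5 = 50; invert supply for the seller price: ps = (285 − (-387))/7 = 96.
The subsidy must fill the gap: s = ps − pb = 96 − 50 = 46.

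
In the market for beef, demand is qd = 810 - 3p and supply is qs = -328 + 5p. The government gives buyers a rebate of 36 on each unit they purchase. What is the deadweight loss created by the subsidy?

Deadweight loss = 1215

Pre-subsidy: 810 - 3p = -328 + 5p gives p* = 142.25, q* = 383.25.
With the rebate, buyers effectively pay pb = ps − 36, where ps is the price sellers receive.
Demand in terms of ps becomes qd = 810 − 3(ps − 36) = 918 - 3ps. Setting this equal to supply: 918 - 3ps = -328 + 5ps, so ps = 155.75.
Buyers pay pb = 155.75 − 36 = 119.75; q' = -328 + 5·155.75 = 450.75.
The subsidy expands output by 450.75 − 383.25 = 67.5 past the efficient level; on those units the gap between marginal cost and willingness to pay runs from 0 up to 36.
DWL = ½ × 36 × 67.5 = 1215.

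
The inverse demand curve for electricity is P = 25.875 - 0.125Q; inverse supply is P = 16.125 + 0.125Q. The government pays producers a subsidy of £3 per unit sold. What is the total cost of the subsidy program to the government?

Pre-subsidy: 25.875 - 0.125Q = 16.125 + 0.125Q gives Q* = 39 and P* = 21.
With the subsidy, sellers receive Ps = Pb + 3 for each unit, where Pb is the price buyers pay.
On the curves, Pb = 25.875 - 0.125Q and Ps = 16.125 + 0.125Q; the wedge Ps − Pb = 3 gives 16.125 + 0.125Q − (25.875 - 0.125Q) = 3, so Q' = 51.
Then Pb = 25.875 − 0.125·51 = 19.5 and Ps = 16.125 + 0.125·51 = 22.5.
Government outlay = subsidy × quantity = 3 × 51 = 153.

Government cost = £153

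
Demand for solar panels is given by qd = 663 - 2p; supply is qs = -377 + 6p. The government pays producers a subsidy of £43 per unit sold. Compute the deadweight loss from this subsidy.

Deadweight loss = £1386.75

Pre-subsidy: 663 - 2p = -377 + 6p gives p* = 130, q* = 403.
With the subsidy, sellers receive ps = pb + 43 for each unit, where pb is the price buyers pay.
Supply in terms of pb becomes qs = -377 + 6(pb + 43) = -119 + 6pb. Setting this equal to demand: 663 - 2pb = -119 + 6pb, so pb = 97.75.
Sellers receive ps = 97.75 + 43 = 140.75; q' = 663 − 2·97.75 = 467.5.
The subsidy expands output by 467.5 − 403 = 64.5 past the efficient level; on those units the gap between marginal cost and willingness to pay runs from 0 up to 43.
DWL = ½ × 43 × 64.5 = 1386.75.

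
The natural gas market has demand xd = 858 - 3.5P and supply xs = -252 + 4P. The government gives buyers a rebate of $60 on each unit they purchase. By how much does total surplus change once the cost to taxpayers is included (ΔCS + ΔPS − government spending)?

Net change in total surplus = -$3360

Pre-subsidy: 858 - 3.5P = -252 + 4P gives P* = 148, x* = 340.
With the rebate, buyers effectively pay Pb = Ps − 60, where Ps is the price sellers receive.
Demand in terms of Ps becomes xd = 858 − 3.5(Ps − 60) = 1068 - 3.5Ps. Setting this equal to supply: 1068 - 3.5Ps = -252 + 4Ps, so Ps = 176.
Buyers pay Pb = 176 − 60 = 116; x' = -252 + 4·176 = 452.
ΔCS = ½(340 + 452)(148 − 116) = 12672; ΔPS = ½(340 + 452)(176 − 148) = 11088.
Government spending = 60 × 452 = 27120.
Net change = 12672 + 11088 − 27120 = -3360. The loss equals the DWL triangle ½·60·112.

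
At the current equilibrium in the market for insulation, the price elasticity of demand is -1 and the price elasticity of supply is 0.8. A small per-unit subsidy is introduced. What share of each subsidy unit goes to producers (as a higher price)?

For a small subsidy around the equilibrium, the benefit split depends on the relative slopes, which at a point are proportional to the elasticities.
Buyer share = εs/(εs + |εd|) = 0.8/(0.8 + 1) = 4/9; seller share = |εd|/(εs + |εd|) = 5/9.
So producers capture 5/9 of the subsidy.

Producer share = 5/9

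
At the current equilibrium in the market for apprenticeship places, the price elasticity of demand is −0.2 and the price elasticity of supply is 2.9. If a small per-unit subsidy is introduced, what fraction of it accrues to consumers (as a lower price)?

For a small subsidy around the equilibrium, the benefit split depends on the relative slopes, which at a point are proportional to the elasticities.
Buyer share = εs/(εs + |εd|) = 2.9/(2.9 + 0.2) = 29/31; seller share = |εd|/(εs + |εd|) = 2/31.

Consumer share = 29/31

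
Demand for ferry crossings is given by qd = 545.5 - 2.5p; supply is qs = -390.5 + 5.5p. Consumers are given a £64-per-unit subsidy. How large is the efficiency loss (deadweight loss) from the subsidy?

Deadweight loss = £3520

Pre-subsidy: 545.5 - 2.5p = -390.5 + 5.5p gives p* = 117, q* = 253.
With the rebate, buyers effectively pay pb = ps − 64, where ps is the price sellers receive.
Demand in terms of ps becomes qd = 545.5 − 2.5(ps − 64) = 705.5 - 2.5ps. Setting this equal to supply: 705.5 - 2.5ps = -390.5 + 5.5ps, so ps = 137.
Buyers pay pb = 137 − 64 = 73; q' = -390.5 + 5.5·137 = 363.
The subsidy expands output by 363 − 253 = 110 past the efficient level; on those units the gap between marginal cost and willingness to pay runs from 0 up to 64.
DWL = ½ × 64 × 110 = 3520.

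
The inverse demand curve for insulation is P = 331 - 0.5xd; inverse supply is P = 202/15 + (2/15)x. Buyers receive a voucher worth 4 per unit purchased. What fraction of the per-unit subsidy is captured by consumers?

Pre-subsidy: 331 - 0.5x = 202/15 + (2/15)x gives x* = 9526/19 and P* = 1526/19.
With the rebate, buyers effectively pay Pb = Ps − 4, where Ps is the price sellers receive.
On the curves, Pb = 331 - 0.5x and Ps = 202/15 + (2/15)x; the wedge Ps − Pb = 4 gives 202/15 + (2/15)x − (331 - 0.5x) = 4, so x' = 9646/19.
Then Pb = 331 − 0.5·(9646/19) = 1466/19 and Ps = 202/15 + (2/15)·(9646/19) = 1542/19.
Buyers' price falls by P* − Pb = 1526/19 − 1466/19 = 60/19; sellers' price rises by Ps − P* = 1542/19 − 1526/19 = 16/19.
So consumers capture (60/19)/4 = 15/19 of each unit of subsidy.

Consumer share = 15/19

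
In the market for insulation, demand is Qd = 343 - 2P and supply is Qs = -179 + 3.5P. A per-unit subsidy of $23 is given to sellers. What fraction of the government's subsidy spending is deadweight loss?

Pre-subsidy: 343 - 2P = -179 + 3.5P gives P* = 1044/11, Q* = 1685/11.
With the subsidy, sellers receive Ps = Pb + 23 for each unit, where Pb is the price buyers pay.
Supply in terms of Pb becomes Qs = -179 + 3.5(Pb + 23) = -98.5 + 3.5Pb. Setting this equal to demand: 343 - 2Pb = -98.5 + 3.5Pb, so Pb = 883/11.
Sellers receive Ps = 883/11 + 23 = 1136/11; Q' = 343 − 2·(883/11) = 2007/11.
ΔCS = ½(1685/11 + 2007/11)(1044/11 − 883/11) = 297206/121; ΔPS = ½(1685/11 + 2007/11)(1136/11 − 1044/11) = 169832/121.
Government spending = 23 × 2007/11 = 46161/11.
DWL = ½ × 23 × (2007/11 − 1685/11) = 3703/11; fraction = (3703/11) / (46161/11) = 161/2007.

DWL / government spending = 161/2007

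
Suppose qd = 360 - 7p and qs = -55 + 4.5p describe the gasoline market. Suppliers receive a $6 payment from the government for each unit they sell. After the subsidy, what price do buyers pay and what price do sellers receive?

Buyers pay 776/23; sellers receive 914/23

Pre-subsidy: 360 - 7p = -55 + 4.5p gives p* = 830/23, q* = 2470/23.
With the subsidy, sellers receive ps = pb + 6 for each unit, where pb is the price buyers pay.
Supply in terms of pb becomes qs = -55 + 4.5(pb + 6) = -28 + 4.5pb. Setting this equal to demand: 360 - 7pb = -28 + 4.5pb, so pb = 776/23.
Sellers receive ps = 776/23 + 6 = 914/23; q' = 360 − 7·(776/23) = 2848/23.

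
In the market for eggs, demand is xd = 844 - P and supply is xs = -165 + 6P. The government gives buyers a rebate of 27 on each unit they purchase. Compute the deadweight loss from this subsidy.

Pre-subsidy: 844 - P = -165 + 6P gives P* = 1009/7, x* = 4899/7.
With the rebate, buyers effectively pay Pb = Ps − 27, where Ps is the price sellers receive.
Demand in terms of Ps becomes xd = 844 − 1(Ps − 27) = 871 - Ps. Setting this equal to supply: 871 - Ps = -165 + 6Ps, so Ps = 148.
Buyers pay Pb = 148 − 27 = 121; x' = -165 + 6·148 = 723.
The subsidy expands output by 723 − 4899/7 = 162/7 past the efficient level; on those units the gap between marginal cost and willingness to pay runs from 0 up to 27.
DWL = ½ × 27 × 162/7 = 2187/7.

Deadweight loss = 2187/7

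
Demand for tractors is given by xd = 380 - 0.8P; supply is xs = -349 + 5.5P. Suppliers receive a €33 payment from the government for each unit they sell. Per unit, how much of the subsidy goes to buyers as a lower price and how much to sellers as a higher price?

Buyers gain 605/21 per unit; sellers gain 88/21 per unit

Pre-subsidy: 380 - 0.8P = -349 + 5.5P gives P* = 810/7, x* = 2012/7.
With the subsidy, sellers receive Ps = Pb + 33 for each unit, where Pb is the price buyers pay.
Supply in terms of Pb becomes xs = -349 + 5.5(Pb + 33) = -167.5 + 5.5Pb. Setting this equal to demand: 380 - 0.8Pb = -167.5 + 5.5Pb, so Pb = 1825/21.
Sellers receive Ps = 1825/21 + 33 = 2518/21; x' = 380 − 0.8·(1825/21) = 6520/21.
Buyers' price falls by P* − Pb = 810/7 − 1825/21 = 605/21; sellers' price rises by Ps − P* = 2518/21 − 810/7 = 88/21.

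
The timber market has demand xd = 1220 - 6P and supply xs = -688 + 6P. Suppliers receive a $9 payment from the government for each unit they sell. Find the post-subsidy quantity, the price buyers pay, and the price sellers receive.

x' = 293; buyers pay $154.5; sellers receive $163.5

Pre-subsidy: 1220 - 6P = -688 + 6P gives P* = 159, x* = 266.
With the subsidy, sellers receive Ps = Pb + 9 for each unit, where Pb is the price buyers pay.
Supply in terms of Pb becomes xs = -688 + 6(Pb + 9) = -634 + 6Pb. Setting this equal to demand: 1220 - 6Pb = -634 + 6Pb, so Pb = 154.5.
Sellers receive Ps = 154.5 + 9 = 163.5; x' = 1220 − 6·154.5 = 293.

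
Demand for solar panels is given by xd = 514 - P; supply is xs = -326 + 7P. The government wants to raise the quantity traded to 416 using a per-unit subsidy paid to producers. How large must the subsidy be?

Required subsidy s = 8 per unit

At x = 416, invert demand for the buyer price: Pb = (514 − 416)/1 = 98; invert supply for the seller price: Ps = (416 − (-326))/7 = 106.
The subsidy must fill the gap: s = Ps − Pb = 106 − 98 = 8.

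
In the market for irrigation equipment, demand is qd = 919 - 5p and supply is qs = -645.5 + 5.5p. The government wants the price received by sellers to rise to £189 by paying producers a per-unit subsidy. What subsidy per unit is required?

At a seller price of 189, quantity supplied is -645.5 + 5.5·189 = 394.
Buyers absorb 394 only when they pay pb with 919 − 5·pb = 394, i.e. pb = 105.
s = ps − pb = 189 − 105 = 84.

Required subsidy s = £84 per unit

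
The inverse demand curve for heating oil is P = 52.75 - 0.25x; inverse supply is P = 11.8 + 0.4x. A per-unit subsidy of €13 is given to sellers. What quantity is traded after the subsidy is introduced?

x' = 83

Pre-subsidy: 52.75 - 0.25x = 11.8 + 0.4x gives x* = 63 and P* = 37.
With the subsidy, sellers receive Ps = Pb + 13 for each unit, where Pb is the price buyers pay.
On the curves, Pb = 52.75 - 0.25x and Ps = 11.8 + 0.4x; the wedge Ps − Pb = 13 gives 11.8 + 0.4x − (52.75 - 0.25x) = 13, so x' = 83.
Then Pb = 52.75 − 0.25·83 = 32 and Ps = 11.8 + 0.4·83 = 45.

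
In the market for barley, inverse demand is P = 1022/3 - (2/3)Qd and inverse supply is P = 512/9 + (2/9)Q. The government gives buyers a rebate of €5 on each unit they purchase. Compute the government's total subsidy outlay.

Pre-subsidy: 1022/3 - (2/3)Q = 512/9 + (2/9)Q gives Q* = 319.25 and P* = 767/6.
With the rebate, buyers effectively pay Pb = Ps − 5, where Ps is the price sellers receive.
On the curves, Pb = 1022/3 - (2/3)Q and Ps = 512/9 + (2/9)Q; the wedge Ps − Pb = 5 gives 512/9 + (2/9)Q − (1022/3 - (2/3)Q) = 5, so Q' = 324.875.
Then Pb = 1022/3 − (2/3)·324.875 = 1489/12 and Ps = 512/9 + (2/9)·324.875 = 1549/12.
Government outlay = subsidy × quantity = 5 × 324.875 = 1624.375.

Government cost = €1624.375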